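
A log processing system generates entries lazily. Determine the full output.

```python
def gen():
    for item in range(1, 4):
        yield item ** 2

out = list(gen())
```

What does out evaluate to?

Step 1: For each item in range(1, 4), yield item**2:
  item=1: yield 1**2 = 1
  item=2: yield 2**2 = 4
  item=3: yield 3**2 = 9
Therefore out = [1, 4, 9].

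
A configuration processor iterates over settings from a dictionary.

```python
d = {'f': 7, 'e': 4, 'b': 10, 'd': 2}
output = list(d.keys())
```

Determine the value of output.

Step 1: d.keys() returns the dictionary keys in insertion order.
Therefore output = ['f', 'e', 'b', 'd'].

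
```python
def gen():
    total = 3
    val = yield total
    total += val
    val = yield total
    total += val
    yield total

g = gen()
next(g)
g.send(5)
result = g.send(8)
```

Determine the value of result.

Step 1: next() -> yield total=3.
Step 2: send(5) -> val=5, total = 3+5 = 8, yield 8.
Step 3: send(8) -> val=8, total = 8+8 = 16, yield 16.
Therefore result = 16.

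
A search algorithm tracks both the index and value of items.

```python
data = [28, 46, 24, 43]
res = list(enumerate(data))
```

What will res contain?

Step 1: enumerate pairs each element with its index:
  (0, 28)
  (1, 46)
  (2, 24)
  (3, 43)
Therefore res = [(0, 28), (1, 46), (2, 24), (3, 43)].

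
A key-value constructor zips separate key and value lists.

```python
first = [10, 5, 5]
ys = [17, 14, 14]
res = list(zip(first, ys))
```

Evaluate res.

Step 1: zip pairs elements at same index:
  Index 0: (10, 17)
  Index 1: (5, 14)
  Index 2: (5, 14)
Therefore res = [(10, 17), (5, 14), (5, 14)].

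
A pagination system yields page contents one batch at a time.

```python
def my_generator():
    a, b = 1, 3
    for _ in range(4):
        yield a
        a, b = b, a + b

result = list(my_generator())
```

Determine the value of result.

Step 1: Fibonacci-like sequence starting with a=1, b=3:
  Iteration 1: yield a=1, then a,b = 3,4
  Iteration 2: yield a=3, then a,b = 4,7
  Iteration 3: yield a=4, then a,b = 7,11
  Iteration 4: yield a=7, then a,b = 11,18
Therefore result = [1, 3, 4, 7].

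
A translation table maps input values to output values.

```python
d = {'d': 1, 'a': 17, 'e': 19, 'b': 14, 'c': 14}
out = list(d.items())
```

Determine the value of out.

Step 1: d.items() returns (key, value) pairs in insertion order.
Therefore out = [('d', 1), ('a', 17), ('e', 19), ('b', 14), ('c', 14)].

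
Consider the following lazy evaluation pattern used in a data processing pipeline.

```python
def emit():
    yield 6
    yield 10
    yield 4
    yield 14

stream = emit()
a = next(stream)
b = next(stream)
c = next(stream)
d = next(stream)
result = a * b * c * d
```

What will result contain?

Step 1: Create generator and consume all values:
  a = next(stream) = 6
  b = next(stream) = 10
  c = next(stream) = 4
  d = next(stream) = 14
Step 2: result = 6 * 10 * 4 * 14 = 3360.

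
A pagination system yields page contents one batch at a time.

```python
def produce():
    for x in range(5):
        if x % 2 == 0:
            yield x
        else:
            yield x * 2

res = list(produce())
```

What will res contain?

Step 1: For each x in range(5), yield x if even, else x*2:
  x=0 (even): yield 0
  x=1 (odd): yield 1*2 = 2
  x=2 (even): yield 2
  x=3 (odd): yield 3*2 = 6
  x=4 (even): yield 4
Therefore res = [0, 2, 2, 6, 4].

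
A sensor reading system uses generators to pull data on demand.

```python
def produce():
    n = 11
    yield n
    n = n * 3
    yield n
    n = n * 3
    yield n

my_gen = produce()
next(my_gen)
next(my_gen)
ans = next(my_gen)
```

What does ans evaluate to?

Step 1: Trace through generator execution:
  Yield 1: n starts at 11, yield 11
  Yield 2: n = 11 * 3 = 33, yield 33
  Yield 3: n = 33 * 3 = 99, yield 99
Step 2: First next() gets 11, second next() gets the second value, third next() yields 99.
Therefore ans = 99.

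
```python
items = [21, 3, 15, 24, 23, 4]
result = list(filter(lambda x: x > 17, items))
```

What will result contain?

Step 1: Filter elements > 17:
  21: kept
  3: removed
  15: removed
  24: kept
  23: kept
  4: removed
Therefore result = [21, 24, 23].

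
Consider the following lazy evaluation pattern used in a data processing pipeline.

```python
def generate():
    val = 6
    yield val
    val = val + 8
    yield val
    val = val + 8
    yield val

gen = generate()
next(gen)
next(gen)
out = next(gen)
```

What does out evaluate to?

Step 1: Trace through generator execution:
  Yield 1: val starts at 6, yield 6
  Yield 2: val = 6 + 8 = 14, yield 14
  Yield 3: val = 14 + 8 = 22, yield 22
Step 2: First next() gets 6, second next() gets the second value, third next() yields 22.
Therefore out = 22.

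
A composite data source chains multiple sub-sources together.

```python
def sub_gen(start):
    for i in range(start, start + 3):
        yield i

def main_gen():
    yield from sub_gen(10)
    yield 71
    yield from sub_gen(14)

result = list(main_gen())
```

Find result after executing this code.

Step 1: main_gen() delegates to sub_gen(10):
  yield 10
  yield 11
  yield 12
Step 2: yield 71
Step 3: Delegates to sub_gen(14):
  yield 14
  yield 15
  yield 16
Therefore result = [10, 11, 12, 71, 14, 15, 16].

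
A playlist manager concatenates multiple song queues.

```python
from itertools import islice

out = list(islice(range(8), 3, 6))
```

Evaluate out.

Step 1: islice(range(8), 3, 6) takes elements at indices [3, 6).
Step 2: Elements: [3, 4, 5].
Therefore out = [3, 4, 5].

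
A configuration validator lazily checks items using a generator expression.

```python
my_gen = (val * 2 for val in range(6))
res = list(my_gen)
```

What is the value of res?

Step 1: For each val in range(6), compute val*2:
  val=0: 0*2 = 0
  val=1: 1*2 = 2
  val=2: 2*2 = 4
  val=3: 3*2 = 6
  val=4: 4*2 = 8
  val=5: 5*2 = 10
Therefore res = [0, 2, 4, 6, 8, 10].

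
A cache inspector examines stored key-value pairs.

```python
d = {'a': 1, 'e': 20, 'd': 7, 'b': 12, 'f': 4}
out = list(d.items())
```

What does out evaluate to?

Step 1: d.items() returns (key, value) pairs in insertion order.
Therefore out = [('a', 1), ('e', 20), ('d', 7), ('b', 12), ('f', 4)].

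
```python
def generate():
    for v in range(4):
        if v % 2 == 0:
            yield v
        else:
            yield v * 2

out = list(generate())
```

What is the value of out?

Step 1: For each v in range(4), yield v if even, else v*2:
  v=0 (even): yield 0
  v=1 (odd): yield 1*2 = 2
  v=2 (even): yield 2
  v=3 (odd): yield 3*2 = 6
Therefore out = [0, 2, 2, 6].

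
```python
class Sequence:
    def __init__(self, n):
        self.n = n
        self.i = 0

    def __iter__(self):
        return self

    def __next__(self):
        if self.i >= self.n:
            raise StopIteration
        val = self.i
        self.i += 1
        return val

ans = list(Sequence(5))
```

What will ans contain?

Step 1: Sequence(5) creates an iterator counting 0 to 4.
Step 2: list() consumes all values: [0, 1, 2, 3, 4].
Therefore ans = [0, 1, 2, 3, 4].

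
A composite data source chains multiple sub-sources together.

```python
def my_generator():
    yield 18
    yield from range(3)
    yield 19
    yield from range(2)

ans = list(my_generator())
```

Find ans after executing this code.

Step 1: Trace yields in order:
  yield 18
  yield 0
  yield 1
  yield 2
  yield 19
  yield 0
  yield 1
Therefore ans = [18, 0, 1, 2, 19, 0, 1].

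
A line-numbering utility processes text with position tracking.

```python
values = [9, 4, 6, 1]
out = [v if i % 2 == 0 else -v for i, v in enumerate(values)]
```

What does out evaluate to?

Step 1: For each (i, v), keep v if i is even, negate if odd:
  i=0 (even): keep 9
  i=1 (odd): negate to -4
  i=2 (even): keep 6
  i=3 (odd): negate to -1
Therefore out = [9, -4, 6, -1].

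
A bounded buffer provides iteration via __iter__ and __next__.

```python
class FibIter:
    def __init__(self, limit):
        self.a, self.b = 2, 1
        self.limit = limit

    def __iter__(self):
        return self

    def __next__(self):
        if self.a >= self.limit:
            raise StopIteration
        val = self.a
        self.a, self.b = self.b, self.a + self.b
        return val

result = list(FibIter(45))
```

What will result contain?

Step 1: Fibonacci-like sequence (a=2, b=1) until >= 45:
  Yield 2, then a,b = 1,3
  Yield 1, then a,b = 3,4
  Yield 3, then a,b = 4,7
  Yield 4, then a,b = 7,11
  Yield 7, then a,b = 11,18
  Yield 11, then a,b = 18,29
  Yield 18, then a,b = 29,47
  Yield 29, then a,b = 47,76
Step 2: 47 >= 45, stop.
Therefore result = [2, 1, 3, 4, 7, 11, 18, 29].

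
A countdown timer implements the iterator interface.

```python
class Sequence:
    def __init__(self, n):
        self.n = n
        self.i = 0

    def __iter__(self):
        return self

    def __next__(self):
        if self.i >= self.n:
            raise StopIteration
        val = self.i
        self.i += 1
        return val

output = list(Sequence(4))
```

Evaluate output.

Step 1: Sequence(4) creates an iterator counting 0 to 3.
Step 2: list() consumes all values: [0, 1, 2, 3].
Therefore output = [0, 1, 2, 3].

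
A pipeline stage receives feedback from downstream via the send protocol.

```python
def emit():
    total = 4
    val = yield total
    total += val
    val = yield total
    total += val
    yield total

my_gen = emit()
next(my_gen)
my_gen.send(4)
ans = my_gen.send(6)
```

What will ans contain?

Step 1: next() -> yield total=4.
Step 2: send(4) -> val=4, total = 4+4 = 8, yield 8.
Step 3: send(6) -> val=6, total = 8+6 = 14, yield 14.
Therefore ans = 14.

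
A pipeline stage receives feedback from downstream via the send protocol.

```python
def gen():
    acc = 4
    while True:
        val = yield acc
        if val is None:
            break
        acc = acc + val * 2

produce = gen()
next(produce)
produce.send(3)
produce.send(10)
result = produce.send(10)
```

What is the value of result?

Step 1: next() -> yield acc=4.
Step 2: send(3) -> val=3, acc = 4 + 3*2 = 10, yield 10.
Step 3: send(10) -> val=10, acc = 10 + 10*2 = 30, yield 30.
Step 4: send(10) -> val=10, acc = 30 + 10*2 = 50, yield 50.
Therefore result = 50.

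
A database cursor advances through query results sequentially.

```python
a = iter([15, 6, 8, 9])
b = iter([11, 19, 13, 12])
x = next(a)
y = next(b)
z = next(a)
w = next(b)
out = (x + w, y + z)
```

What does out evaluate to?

Step 1: a iterates [15, 6, 8, 9], b iterates [11, 19, 13, 12].
Step 2: x = next(a) = 15, y = next(b) = 11.
Step 3: z = next(a) = 6, w = next(b) = 19.
Step 4: out = (15 + 19, 11 + 6) = (34, 17).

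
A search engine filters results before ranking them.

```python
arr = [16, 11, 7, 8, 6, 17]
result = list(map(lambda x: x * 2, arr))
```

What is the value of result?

Step 1: Apply lambda x: x * 2 to each element:
  16 -> 32
  11 -> 22
  7 -> 14
  8 -> 16
  6 -> 12
  17 -> 34
Therefore result = [32, 22, 14, 16, 12, 34].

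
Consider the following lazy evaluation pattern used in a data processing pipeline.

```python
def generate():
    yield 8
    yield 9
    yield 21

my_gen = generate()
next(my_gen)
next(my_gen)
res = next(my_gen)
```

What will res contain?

Step 1: generate() creates a generator.
Step 2: next(my_gen) yields 8 (consumed and discarded).
Step 3: next(my_gen) yields 9 (consumed and discarded).
Step 4: next(my_gen) yields 21, assigned to res.
Therefore res = 21.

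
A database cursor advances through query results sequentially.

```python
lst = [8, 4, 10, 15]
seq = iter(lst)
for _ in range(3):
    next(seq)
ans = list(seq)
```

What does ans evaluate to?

Step 1: Create iterator over [8, 4, 10, 15].
Step 2: Advance 3 positions (consuming [8, 4, 10]).
Step 3: list() collects remaining elements: [15].
Therefore ans = [15].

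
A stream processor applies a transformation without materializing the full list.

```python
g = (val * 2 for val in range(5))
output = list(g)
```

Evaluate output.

Step 1: For each val in range(5), compute val*2:
  val=0: 0*2 = 0
  val=1: 1*2 = 2
  val=2: 2*2 = 4
  val=3: 3*2 = 6
  val=4: 4*2 = 8
Therefore output = [0, 2, 4, 6, 8].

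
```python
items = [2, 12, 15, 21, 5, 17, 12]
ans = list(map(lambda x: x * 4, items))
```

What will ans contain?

Step 1: Apply lambda x: x * 4 to each element:
  2 -> 8
  12 -> 48
  15 -> 60
  21 -> 84
  5 -> 20
  17 -> 68
  12 -> 48
Therefore ans = [8, 48, 60, 84, 20, 68, 48].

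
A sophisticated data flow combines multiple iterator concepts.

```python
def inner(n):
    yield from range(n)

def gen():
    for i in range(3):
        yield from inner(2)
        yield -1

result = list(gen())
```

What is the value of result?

Step 1: For each i in range(3):
  i=0: yield from inner(2) -> [0, 1], then yield -1
  i=1: yield from inner(2) -> [0, 1], then yield -1
  i=2: yield from inner(2) -> [0, 1], then yield -1
Therefore result = [0, 1, -1, 0, 1, -1, 0, 1, -1].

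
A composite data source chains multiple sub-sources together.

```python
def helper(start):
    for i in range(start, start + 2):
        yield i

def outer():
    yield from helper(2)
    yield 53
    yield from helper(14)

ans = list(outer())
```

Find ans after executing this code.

Step 1: outer() delegates to helper(2):
  yield 2
  yield 3
Step 2: yield 53
Step 3: Delegates to helper(14):
  yield 14
  yield 15
Therefore ans = [2, 3, 53, 14, 15].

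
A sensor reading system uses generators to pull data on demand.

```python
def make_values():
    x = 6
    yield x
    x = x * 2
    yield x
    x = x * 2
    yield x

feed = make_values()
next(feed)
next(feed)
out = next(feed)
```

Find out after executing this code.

Step 1: Trace through generator execution:
  Yield 1: x starts at 6, yield 6
  Yield 2: x = 6 * 2 = 12, yield 12
  Yield 3: x = 12 * 2 = 24, yield 24
Step 2: First next() gets 6, second next() gets the second value, third next() yields 24.
Therefore out = 24.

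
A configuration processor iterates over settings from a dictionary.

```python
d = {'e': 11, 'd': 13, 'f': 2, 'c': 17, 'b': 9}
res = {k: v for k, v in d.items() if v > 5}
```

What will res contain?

Step 1: Filter items where value > 5:
  'e': 11 > 5: kept
  'd': 13 > 5: kept
  'f': 2 <= 5: removed
  'c': 17 > 5: kept
  'b': 9 > 5: kept
Therefore res = {'e': 11, 'd': 13, 'c': 17, 'b': 9}.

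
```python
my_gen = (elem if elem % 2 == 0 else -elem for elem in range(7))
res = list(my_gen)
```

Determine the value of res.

Step 1: For each elem in range(7), yield elem if even, else -elem:
  elem=0: even, yield 0
  elem=1: odd, yield -1
  elem=2: even, yield 2
  elem=3: odd, yield -3
  elem=4: even, yield 4
  elem=5: odd, yield -5
  elem=6: even, yield 6
Therefore res = [0, -1, 2, -3, 4, -5, 6].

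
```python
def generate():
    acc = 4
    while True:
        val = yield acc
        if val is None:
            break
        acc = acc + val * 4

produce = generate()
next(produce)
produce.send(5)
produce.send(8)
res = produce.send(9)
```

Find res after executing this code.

Step 1: next() -> yield acc=4.
Step 2: send(5) -> val=5, acc = 4 + 5*4 = 24, yield 24.
Step 3: send(8) -> val=8, acc = 24 + 8*4 = 56, yield 56.
Step 4: send(9) -> val=9, acc = 56 + 9*4 = 92, yield 92.
Therefore res = 92.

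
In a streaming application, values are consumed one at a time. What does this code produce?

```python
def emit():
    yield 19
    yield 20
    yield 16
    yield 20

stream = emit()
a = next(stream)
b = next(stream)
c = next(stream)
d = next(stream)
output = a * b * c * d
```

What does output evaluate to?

Step 1: Create generator and consume all values:
  a = next(stream) = 19
  b = next(stream) = 20
  c = next(stream) = 16
  d = next(stream) = 20
Step 2: output = 19 * 20 * 16 * 20 = 121600.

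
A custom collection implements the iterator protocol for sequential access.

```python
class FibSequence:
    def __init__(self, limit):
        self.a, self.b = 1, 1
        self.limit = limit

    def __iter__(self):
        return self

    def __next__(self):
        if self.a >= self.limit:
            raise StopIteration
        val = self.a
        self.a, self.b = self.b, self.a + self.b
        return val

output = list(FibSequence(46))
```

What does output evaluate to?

Step 1: Fibonacci-like sequence (a=1, b=1) until >= 46:
  Yield 1, then a,b = 1,2
  Yield 1, then a,b = 2,3
  Yield 2, then a,b = 3,5
  Yield 3, then a,b = 5,8
  Yield 5, then a,b = 8,13
  Yield 8, then a,b = 13,21
  Yield 13, then a,b = 21,34
  Yield 21, then a,b = 34,55
  Yield 34, then a,b = 55,89
Step 2: 55 >= 46, stop.
Therefore output = [1, 1, 2, 3, 5, 8, 13, 21, 34].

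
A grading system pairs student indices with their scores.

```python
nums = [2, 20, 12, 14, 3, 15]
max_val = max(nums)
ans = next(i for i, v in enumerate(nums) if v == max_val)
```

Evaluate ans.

Step 1: max([2, 20, 12, 14, 3, 15]) = 20.
Step 2: Find first index where value == 20:
  Index 0: 2 != 20
  Index 1: 20 == 20, found!
Therefore ans = 1.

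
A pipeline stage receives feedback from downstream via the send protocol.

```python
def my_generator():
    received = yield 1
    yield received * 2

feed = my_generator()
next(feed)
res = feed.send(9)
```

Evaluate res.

Step 1: next(feed) advances to first yield, producing 1.
Step 2: send(9) resumes, received = 9.
Step 3: yield received * 2 = 9 * 2 = 18.
Therefore res = 18.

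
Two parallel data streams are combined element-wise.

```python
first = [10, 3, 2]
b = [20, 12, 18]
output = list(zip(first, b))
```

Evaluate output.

Step 1: zip pairs elements at same index:
  Index 0: (10, 20)
  Index 1: (3, 12)
  Index 2: (2, 18)
Therefore output = [(10, 20), (3, 12), (2, 18)].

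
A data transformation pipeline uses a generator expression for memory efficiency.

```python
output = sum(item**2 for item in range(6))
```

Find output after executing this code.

Step 1: Compute item**2 for each item in range(6):
  item=0: 0**2 = 0
  item=1: 1**2 = 1
  item=2: 2**2 = 4
  item=3: 3**2 = 9
  item=4: 4**2 = 16
  item=5: 5**2 = 25
Step 2: sum = 0 + 1 + 4 + 9 + 16 + 25 = 55.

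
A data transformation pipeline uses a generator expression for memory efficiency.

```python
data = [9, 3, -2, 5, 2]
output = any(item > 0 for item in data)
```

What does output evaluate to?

Step 1: Check item > 0 for each element in [9, 3, -2, 5, 2]:
  9 > 0: True
  3 > 0: True
  -2 > 0: False
  5 > 0: True
  2 > 0: True
Step 2: any() returns True.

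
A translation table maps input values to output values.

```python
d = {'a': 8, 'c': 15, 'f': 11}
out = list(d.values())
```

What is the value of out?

Step 1: d.values() returns the dictionary values in insertion order.
Therefore out = [8, 15, 11].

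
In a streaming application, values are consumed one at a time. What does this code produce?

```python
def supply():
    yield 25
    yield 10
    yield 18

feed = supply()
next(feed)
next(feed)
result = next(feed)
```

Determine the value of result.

Step 1: supply() creates a generator.
Step 2: next(feed) yields 25 (consumed and discarded).
Step 3: next(feed) yields 10 (consumed and discarded).
Step 4: next(feed) yields 18, assigned to result.
Therefore result = 18.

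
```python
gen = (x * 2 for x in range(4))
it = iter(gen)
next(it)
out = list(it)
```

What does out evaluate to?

Step 1: Generator produces [0, 2, 4, 6].
Step 2: next(it) consumes first element (0).
Step 3: list(it) collects remaining: [2, 4, 6].
Therefore out = [2, 4, 6].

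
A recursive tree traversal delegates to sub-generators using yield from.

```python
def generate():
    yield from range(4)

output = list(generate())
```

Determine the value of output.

Step 1: yield from delegates to the iterable, yielding each element.
Step 2: Collected values: [0, 1, 2, 3].
Therefore output = [0, 1, 2, 3].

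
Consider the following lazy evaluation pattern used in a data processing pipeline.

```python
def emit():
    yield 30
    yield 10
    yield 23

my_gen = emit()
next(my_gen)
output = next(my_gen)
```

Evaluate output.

Step 1: emit() creates a generator.
Step 2: next(my_gen) yields 30 (consumed and discarded).
Step 3: next(my_gen) yields 10, assigned to output.
Therefore output = 10.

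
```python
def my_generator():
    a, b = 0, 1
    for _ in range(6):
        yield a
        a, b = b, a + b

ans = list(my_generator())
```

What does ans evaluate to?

Step 1: Fibonacci-like sequence starting with a=0, b=1:
  Iteration 1: yield a=0, then a,b = 1,1
  Iteration 2: yield a=1, then a,b = 1,2
  Iteration 3: yield a=1, then a,b = 2,3
  Iteration 4: yield a=2, then a,b = 3,5
  Iteration 5: yield a=3, then a,b = 5,8
  Iteration 6: yield a=5, then a,b = 8,13
Therefore ans = [0, 1, 1, 2, 3, 5].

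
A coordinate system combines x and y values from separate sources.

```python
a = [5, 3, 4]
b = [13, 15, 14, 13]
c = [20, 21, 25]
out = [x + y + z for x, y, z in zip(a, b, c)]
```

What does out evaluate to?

Step 1: zip three lists (truncates to shortest, len=3):
  5 + 13 + 20 = 38
  3 + 15 + 21 = 39
  4 + 14 + 25 = 43
Therefore out = [38, 39, 43].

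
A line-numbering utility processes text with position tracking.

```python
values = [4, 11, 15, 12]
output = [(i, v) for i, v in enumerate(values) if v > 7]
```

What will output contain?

Step 1: Filter enumerate([4, 11, 15, 12]) keeping v > 7:
  (0, 4): 4 <= 7, excluded
  (1, 11): 11 > 7, included
  (2, 15): 15 > 7, included
  (3, 12): 12 > 7, included
Therefore output = [(1, 11), (2, 15), (3, 12)].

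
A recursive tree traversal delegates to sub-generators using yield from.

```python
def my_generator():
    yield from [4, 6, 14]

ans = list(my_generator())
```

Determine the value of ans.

Step 1: yield from delegates to the iterable, yielding each element.
Step 2: Collected values: [4, 6, 14].
Therefore ans = [4, 6, 14].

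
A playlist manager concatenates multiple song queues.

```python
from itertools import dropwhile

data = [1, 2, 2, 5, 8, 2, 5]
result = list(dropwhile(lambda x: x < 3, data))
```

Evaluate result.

Step 1: dropwhile drops elements while < 3:
  1 < 3: dropped
  2 < 3: dropped
  2 < 3: dropped
  5: kept (dropping stopped)
Step 2: Remaining elements kept regardless of condition.
Therefore result = [5, 8, 2, 5].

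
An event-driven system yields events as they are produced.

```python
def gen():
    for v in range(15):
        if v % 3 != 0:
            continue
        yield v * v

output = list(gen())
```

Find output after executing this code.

Step 1: Only yield v**2 when v is divisible by 3:
  v=0: 0 % 3 == 0, yield 0**2 = 0
  v=3: 3 % 3 == 0, yield 3**2 = 9
  v=6: 6 % 3 == 0, yield 6**2 = 36
  v=9: 9 % 3 == 0, yield 9**2 = 81
  v=12: 12 % 3 == 0, yield 12**2 = 144
Therefore output = [0, 9, 36, 81, 144].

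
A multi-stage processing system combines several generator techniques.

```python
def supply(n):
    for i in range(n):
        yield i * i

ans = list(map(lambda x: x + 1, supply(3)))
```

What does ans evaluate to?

Step 1: supply(3) yields squares: [0, 1, 4].
Step 2: map adds 1 to each: [1, 2, 5].
Therefore ans = [1, 2, 5].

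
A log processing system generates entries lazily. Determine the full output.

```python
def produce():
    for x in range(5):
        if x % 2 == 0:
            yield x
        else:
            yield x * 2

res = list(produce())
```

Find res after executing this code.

Step 1: For each x in range(5), yield x if even, else x*2:
  x=0 (even): yield 0
  x=1 (odd): yield 1*2 = 2
  x=2 (even): yield 2
  x=3 (odd): yield 3*2 = 6
  x=4 (even): yield 4
Therefore res = [0, 2, 2, 6, 4].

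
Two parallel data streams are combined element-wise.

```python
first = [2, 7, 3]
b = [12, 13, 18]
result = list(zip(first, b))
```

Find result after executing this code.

Step 1: zip pairs elements at same index:
  Index 0: (2, 12)
  Index 1: (7, 13)
  Index 2: (3, 18)
Therefore result = [(2, 12), (7, 13), (3, 18)].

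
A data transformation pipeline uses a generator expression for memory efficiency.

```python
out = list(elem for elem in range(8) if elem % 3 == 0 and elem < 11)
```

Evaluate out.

Step 1: Filter range(8) where elem % 3 == 0 and elem < 11:
  elem=0: both conditions met, included
  elem=1: excluded (1 % 3 != 0)
  elem=2: excluded (2 % 3 != 0)
  elem=3: both conditions met, included
  elem=4: excluded (4 % 3 != 0)
  elem=5: excluded (5 % 3 != 0)
  elem=6: both conditions met, included
  elem=7: excluded (7 % 3 != 0)
Therefore out = [0, 3, 6].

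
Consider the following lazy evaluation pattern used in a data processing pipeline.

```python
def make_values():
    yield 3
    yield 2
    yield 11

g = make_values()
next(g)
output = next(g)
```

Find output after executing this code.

Step 1: make_values() creates a generator.
Step 2: next(g) yields 3 (consumed and discarded).
Step 3: next(g) yields 2, assigned to output.
Therefore output = 2.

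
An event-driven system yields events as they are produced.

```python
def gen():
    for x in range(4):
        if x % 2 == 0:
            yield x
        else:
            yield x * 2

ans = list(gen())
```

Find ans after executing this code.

Step 1: For each x in range(4), yield x if even, else x*2:
  x=0 (even): yield 0
  x=1 (odd): yield 1*2 = 2
  x=2 (even): yield 2
  x=3 (odd): yield 3*2 = 6
Therefore ans = [0, 2, 2, 6].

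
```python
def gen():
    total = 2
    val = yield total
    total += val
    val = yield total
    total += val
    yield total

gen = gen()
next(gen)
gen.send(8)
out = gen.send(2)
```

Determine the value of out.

Step 1: next() -> yield total=2.
Step 2: send(8) -> val=8, total = 2+8 = 10, yield 10.
Step 3: send(2) -> val=2, total = 10+2 = 12, yield 12.
Therefore out = 12.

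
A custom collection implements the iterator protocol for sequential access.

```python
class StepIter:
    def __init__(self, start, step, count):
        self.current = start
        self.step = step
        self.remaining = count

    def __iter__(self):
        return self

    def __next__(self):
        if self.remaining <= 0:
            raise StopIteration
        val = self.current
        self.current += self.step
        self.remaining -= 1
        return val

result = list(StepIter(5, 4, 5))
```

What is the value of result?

Step 1: StepIter starts at 5, increments by 4, for 5 steps:
  Yield 5, then current += 4
  Yield 9, then current += 4
  Yield 13, then current += 4
  Yield 17, then current += 4
  Yield 21, then current += 4
Therefore result = [5, 9, 13, 17, 21].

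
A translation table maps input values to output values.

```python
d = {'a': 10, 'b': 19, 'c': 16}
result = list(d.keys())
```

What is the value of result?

Step 1: d.keys() returns the dictionary keys in insertion order.
Therefore result = ['a', 'b', 'c'].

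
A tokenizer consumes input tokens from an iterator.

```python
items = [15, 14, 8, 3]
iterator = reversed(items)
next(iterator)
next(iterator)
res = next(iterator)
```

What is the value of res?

Step 1: reversed([15, 14, 8, 3]) gives iterator: [3, 8, 14, 15].
Step 2: First next() = 3, second next() = 8.
Step 3: Third next() = 14.
Therefore res = 14.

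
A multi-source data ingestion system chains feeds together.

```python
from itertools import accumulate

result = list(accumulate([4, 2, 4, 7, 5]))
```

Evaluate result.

Step 1: accumulate computes running sums:
  + 4 = 4
  + 2 = 6
  + 4 = 10
  + 7 = 17
  + 5 = 22
Therefore result = [4, 6, 10, 17, 22].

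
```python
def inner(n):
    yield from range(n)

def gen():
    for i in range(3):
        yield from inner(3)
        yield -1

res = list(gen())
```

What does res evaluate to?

Step 1: For each i in range(3):
  i=0: yield from inner(3) -> [0, 1, 2], then yield -1
  i=1: yield from inner(3) -> [0, 1, 2], then yield -1
  i=2: yield from inner(3) -> [0, 1, 2], then yield -1
Therefore res = [0, 1, 2, -1, 0, 1, 2, -1, 0, 1, 2, -1].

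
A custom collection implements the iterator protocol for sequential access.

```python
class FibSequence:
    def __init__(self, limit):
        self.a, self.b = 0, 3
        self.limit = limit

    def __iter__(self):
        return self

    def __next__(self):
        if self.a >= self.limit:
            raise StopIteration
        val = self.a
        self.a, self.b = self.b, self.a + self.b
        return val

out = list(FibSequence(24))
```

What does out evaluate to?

Step 1: Fibonacci-like sequence (a=0, b=3) until >= 24:
  Yield 0, then a,b = 3,3
  Yield 3, then a,b = 3,6
  Yield 3, then a,b = 6,9
  Yield 6, then a,b = 9,15
  Yield 9, then a,b = 15,24
  Yield 15, then a,b = 24,39
Step 2: 24 >= 24, stop.
Therefore out = [0, 3, 3, 6, 9, 15].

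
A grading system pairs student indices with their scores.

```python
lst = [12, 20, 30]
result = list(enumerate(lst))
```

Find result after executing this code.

Step 1: enumerate pairs each element with its index:
  (0, 12)
  (1, 20)
  (2, 30)
Therefore result = [(0, 12), (1, 20), (2, 30)].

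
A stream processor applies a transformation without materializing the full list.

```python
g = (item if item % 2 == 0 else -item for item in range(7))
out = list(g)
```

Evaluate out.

Step 1: For each item in range(7), yield item if even, else -item:
  item=0: even, yield 0
  item=1: odd, yield -1
  item=2: even, yield 2
  item=3: odd, yield -3
  item=4: even, yield 4
  item=5: odd, yield -5
  item=6: even, yield 6
Therefore out = [0, -1, 2, -3, 4, -5, 6].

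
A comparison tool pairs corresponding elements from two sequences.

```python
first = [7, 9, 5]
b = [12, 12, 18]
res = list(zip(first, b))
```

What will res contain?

Step 1: zip pairs elements at same index:
  Index 0: (7, 12)
  Index 1: (9, 12)
  Index 2: (5, 18)
Therefore res = [(7, 12), (9, 12), (5, 18)].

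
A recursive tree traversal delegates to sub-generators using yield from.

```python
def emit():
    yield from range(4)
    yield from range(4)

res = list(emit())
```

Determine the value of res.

Step 1: Trace yields in order:
  yield 0
  yield 1
  yield 2
  yield 3
  yield 0
  yield 1
  yield 2
  yield 3
Therefore res = [0, 1, 2, 3, 0, 1, 2, 3].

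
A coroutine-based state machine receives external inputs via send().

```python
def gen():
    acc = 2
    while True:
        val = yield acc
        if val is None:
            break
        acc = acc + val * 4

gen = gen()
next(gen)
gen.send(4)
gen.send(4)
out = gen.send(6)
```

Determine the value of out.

Step 1: next() -> yield acc=2.
Step 2: send(4) -> val=4, acc = 2 + 4*4 = 18, yield 18.
Step 3: send(4) -> val=4, acc = 18 + 4*4 = 34, yield 34.
Step 4: send(6) -> val=6, acc = 34 + 6*4 = 58, yield 58.
Therefore out = 58.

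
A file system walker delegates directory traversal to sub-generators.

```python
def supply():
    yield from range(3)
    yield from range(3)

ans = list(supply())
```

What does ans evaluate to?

Step 1: Trace yields in order:
  yield 0
  yield 1
  yield 2
  yield 0
  yield 1
  yield 2
Therefore ans = [0, 1, 2, 0, 1, 2].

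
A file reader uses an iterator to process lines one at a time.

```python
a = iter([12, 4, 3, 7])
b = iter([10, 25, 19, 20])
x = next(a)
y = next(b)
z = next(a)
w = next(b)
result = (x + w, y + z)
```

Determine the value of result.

Step 1: a iterates [12, 4, 3, 7], b iterates [10, 25, 19, 20].
Step 2: x = next(a) = 12, y = next(b) = 10.
Step 3: z = next(a) = 4, w = next(b) = 25.
Step 4: result = (12 + 25, 10 + 4) = (37, 14).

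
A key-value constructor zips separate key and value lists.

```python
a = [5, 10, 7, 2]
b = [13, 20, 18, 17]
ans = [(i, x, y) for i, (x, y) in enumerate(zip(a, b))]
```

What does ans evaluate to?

Step 1: enumerate(zip(a, b)) gives index with paired elements:
  i=0: (5, 13)
  i=1: (10, 20)
  i=2: (7, 18)
  i=3: (2, 17)
Therefore ans = [(0, 5, 13), (1, 10, 20), (2, 7, 18), (3, 2, 17)].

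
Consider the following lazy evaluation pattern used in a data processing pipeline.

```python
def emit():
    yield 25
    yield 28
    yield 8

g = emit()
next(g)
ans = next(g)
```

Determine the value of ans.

Step 1: emit() creates a generator.
Step 2: next(g) yields 25 (consumed and discarded).
Step 3: next(g) yields 28, assigned to ans.
Therefore ans = 28.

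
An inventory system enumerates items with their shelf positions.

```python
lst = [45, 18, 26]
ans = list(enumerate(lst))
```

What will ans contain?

Step 1: enumerate pairs each element with its index:
  (0, 45)
  (1, 18)
  (2, 26)
Therefore ans = [(0, 45), (1, 18), (2, 26)].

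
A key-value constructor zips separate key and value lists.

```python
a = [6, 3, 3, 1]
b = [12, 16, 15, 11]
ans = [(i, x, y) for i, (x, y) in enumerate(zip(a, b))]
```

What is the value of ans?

Step 1: enumerate(zip(a, b)) gives index with paired elements:
  i=0: (6, 12)
  i=1: (3, 16)
  i=2: (3, 15)
  i=3: (1, 11)
Therefore ans = [(0, 6, 12), (1, 3, 16), (2, 3, 15), (3, 1, 11)].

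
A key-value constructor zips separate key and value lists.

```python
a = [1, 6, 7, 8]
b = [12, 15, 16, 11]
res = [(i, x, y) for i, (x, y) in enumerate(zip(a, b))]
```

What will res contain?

Step 1: enumerate(zip(a, b)) gives index with paired elements:
  i=0: (1, 12)
  i=1: (6, 15)
  i=2: (7, 16)
  i=3: (8, 11)
Therefore res = [(0, 1, 12), (1, 6, 15), (2, 7, 16), (3, 8, 11)].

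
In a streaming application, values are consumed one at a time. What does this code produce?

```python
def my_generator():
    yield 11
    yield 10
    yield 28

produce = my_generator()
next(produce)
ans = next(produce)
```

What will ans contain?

Step 1: my_generator() creates a generator.
Step 2: next(produce) yields 11 (consumed and discarded).
Step 3: next(produce) yields 10, assigned to ans.
Therefore ans = 10.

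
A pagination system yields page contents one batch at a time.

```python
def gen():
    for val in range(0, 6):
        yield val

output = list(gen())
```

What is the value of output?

Step 1: The generator yields each value from range(0, 6).
Step 2: list() consumes all yields: [0, 1, 2, 3, 4, 5].
Therefore output = [0, 1, 2, 3, 4, 5].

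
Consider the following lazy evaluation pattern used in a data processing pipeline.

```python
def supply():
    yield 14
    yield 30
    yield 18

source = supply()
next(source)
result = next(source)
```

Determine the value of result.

Step 1: supply() creates a generator.
Step 2: next(source) yields 14 (consumed and discarded).
Step 3: next(source) yields 30, assigned to result.
Therefore result = 30.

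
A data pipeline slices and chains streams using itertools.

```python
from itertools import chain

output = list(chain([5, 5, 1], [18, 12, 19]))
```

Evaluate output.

Step 1: chain() concatenates iterables: [5, 5, 1] + [18, 12, 19].
Therefore output = [5, 5, 1, 18, 12, 19].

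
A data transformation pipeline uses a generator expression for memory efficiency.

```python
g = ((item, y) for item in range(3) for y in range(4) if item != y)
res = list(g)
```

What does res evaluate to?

Step 1: Nested generator over range(3) x range(4) where item != y:
  (0, 0): excluded (item == y)
  (0, 1): included
  (0, 2): included
  (0, 3): included
  (1, 0): included
  (1, 1): excluded (item == y)
  (1, 2): included
  (1, 3): included
  (2, 0): included
  (2, 1): included
  (2, 2): excluded (item == y)
  (2, 3): included
Therefore res = [(0, 1), (0, 2), (0, 3), (1, 0), (1, 2), (1, 3), (2, 0), (2, 1), (2, 3)].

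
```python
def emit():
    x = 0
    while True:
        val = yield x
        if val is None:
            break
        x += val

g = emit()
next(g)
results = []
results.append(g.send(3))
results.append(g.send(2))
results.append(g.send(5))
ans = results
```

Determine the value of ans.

Step 1: next(g) -> yield 0.
Step 2: send(3) -> x = 3, yield 3.
Step 3: send(2) -> x = 5, yield 5.
Step 4: send(5) -> x = 10, yield 10.
Therefore ans = [3, 5, 10].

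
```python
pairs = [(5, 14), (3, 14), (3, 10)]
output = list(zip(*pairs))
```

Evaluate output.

Step 1: zip(*pairs) transposes: unzips [(5, 14), (3, 14), (3, 10)] into separate sequences.
Step 2: First elements: (5, 3, 3), second elements: (14, 14, 10).
Therefore output = [(5, 3, 3), (14, 14, 10)].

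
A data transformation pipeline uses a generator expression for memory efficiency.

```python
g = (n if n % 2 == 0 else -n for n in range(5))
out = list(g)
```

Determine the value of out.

Step 1: For each n in range(5), yield n if even, else -n:
  n=0: even, yield 0
  n=1: odd, yield -1
  n=2: even, yield 2
  n=3: odd, yield -3
  n=4: even, yield 4
Therefore out = [0, -1, 2, -3, 4].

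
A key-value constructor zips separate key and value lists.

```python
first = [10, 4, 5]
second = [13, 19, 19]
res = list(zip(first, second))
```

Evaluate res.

Step 1: zip pairs elements at same index:
  Index 0: (10, 13)
  Index 1: (4, 19)
  Index 2: (5, 19)
Therefore res = [(10, 13), (4, 19), (5, 19)].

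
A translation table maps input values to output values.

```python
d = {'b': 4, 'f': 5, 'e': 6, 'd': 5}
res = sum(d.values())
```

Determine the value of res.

Step 1: d.values() = [4, 5, 6, 5].
Step 2: sum = 20.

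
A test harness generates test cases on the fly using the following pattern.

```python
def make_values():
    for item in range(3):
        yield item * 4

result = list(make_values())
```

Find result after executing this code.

Step 1: For each item in range(3), yield item * 4:
  item=0: yield 0 * 4 = 0
  item=1: yield 1 * 4 = 4
  item=2: yield 2 * 4 = 8
Therefore result = [0, 4, 8].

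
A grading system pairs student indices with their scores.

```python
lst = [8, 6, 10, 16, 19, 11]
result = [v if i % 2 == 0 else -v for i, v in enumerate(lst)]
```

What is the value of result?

Step 1: For each (i, v), keep v if i is even, negate if odd:
  i=0 (even): keep 8
  i=1 (odd): negate to -6
  i=2 (even): keep 10
  i=3 (odd): negate to -16
  i=4 (even): keep 19
  i=5 (odd): negate to -11
Therefore result = [8, -6, 10, -16, 19, -11].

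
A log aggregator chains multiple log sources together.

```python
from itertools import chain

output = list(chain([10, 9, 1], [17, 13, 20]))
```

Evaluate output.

Step 1: chain() concatenates iterables: [10, 9, 1] + [17, 13, 20].
Therefore output = [10, 9, 1, 17, 13, 20].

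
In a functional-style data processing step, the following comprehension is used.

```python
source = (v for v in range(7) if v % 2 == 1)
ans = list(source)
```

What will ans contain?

Step 1: Filter range(7) keeping only odd values:
  v=0: even, excluded
  v=1: odd, included
  v=2: even, excluded
  v=3: odd, included
  v=4: even, excluded
  v=5: odd, included
  v=6: even, excluded
Therefore ans = [1, 3, 5].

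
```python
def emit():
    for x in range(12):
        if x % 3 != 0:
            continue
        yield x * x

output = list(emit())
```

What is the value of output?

Step 1: Only yield x**2 when x is divisible by 3:
  x=0: 0 % 3 == 0, yield 0**2 = 0
  x=3: 3 % 3 == 0, yield 3**2 = 9
  x=6: 6 % 3 == 0, yield 6**2 = 36
  x=9: 9 % 3 == 0, yield 9**2 = 81
Therefore output = [0, 9, 36, 81].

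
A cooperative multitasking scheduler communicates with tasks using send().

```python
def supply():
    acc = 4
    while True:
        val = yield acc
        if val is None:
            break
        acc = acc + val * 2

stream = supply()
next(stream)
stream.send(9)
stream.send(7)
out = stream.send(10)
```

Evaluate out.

Step 1: next() -> yield acc=4.
Step 2: send(9) -> val=9, acc = 4 + 9*2 = 22, yield 22.
Step 3: send(7) -> val=7, acc = 22 + 7*2 = 36, yield 36.
Step 4: send(10) -> val=10, acc = 36 + 10*2 = 56, yield 56.
Therefore out = 56.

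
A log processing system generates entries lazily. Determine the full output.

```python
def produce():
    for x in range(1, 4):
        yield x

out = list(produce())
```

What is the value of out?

Step 1: The generator yields each value from range(1, 4).
Step 2: list() consumes all yields: [1, 2, 3].
Therefore out = [1, 2, 3].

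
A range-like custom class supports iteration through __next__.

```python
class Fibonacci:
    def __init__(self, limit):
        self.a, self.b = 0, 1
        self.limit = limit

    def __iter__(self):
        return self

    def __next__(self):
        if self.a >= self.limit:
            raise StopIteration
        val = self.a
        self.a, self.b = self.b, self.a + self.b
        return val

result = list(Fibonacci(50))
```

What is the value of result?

Step 1: Fibonacci-like sequence (a=0, b=1) until >= 50:
  Yield 0, then a,b = 1,1
  Yield 1, then a,b = 1,2
  Yield 1, then a,b = 2,3
  Yield 2, then a,b = 3,5
  Yield 3, then a,b = 5,8
  Yield 5, then a,b = 8,13
  Yield 8, then a,b = 13,21
  Yield 13, then a,b = 21,34
  Yield 21, then a,b = 34,55
  Yield 34, then a,b = 55,89
Step 2: 55 >= 50, stop.
Therefore result = [0, 1, 1, 2, 3, 5, 8, 13, 21, 34].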